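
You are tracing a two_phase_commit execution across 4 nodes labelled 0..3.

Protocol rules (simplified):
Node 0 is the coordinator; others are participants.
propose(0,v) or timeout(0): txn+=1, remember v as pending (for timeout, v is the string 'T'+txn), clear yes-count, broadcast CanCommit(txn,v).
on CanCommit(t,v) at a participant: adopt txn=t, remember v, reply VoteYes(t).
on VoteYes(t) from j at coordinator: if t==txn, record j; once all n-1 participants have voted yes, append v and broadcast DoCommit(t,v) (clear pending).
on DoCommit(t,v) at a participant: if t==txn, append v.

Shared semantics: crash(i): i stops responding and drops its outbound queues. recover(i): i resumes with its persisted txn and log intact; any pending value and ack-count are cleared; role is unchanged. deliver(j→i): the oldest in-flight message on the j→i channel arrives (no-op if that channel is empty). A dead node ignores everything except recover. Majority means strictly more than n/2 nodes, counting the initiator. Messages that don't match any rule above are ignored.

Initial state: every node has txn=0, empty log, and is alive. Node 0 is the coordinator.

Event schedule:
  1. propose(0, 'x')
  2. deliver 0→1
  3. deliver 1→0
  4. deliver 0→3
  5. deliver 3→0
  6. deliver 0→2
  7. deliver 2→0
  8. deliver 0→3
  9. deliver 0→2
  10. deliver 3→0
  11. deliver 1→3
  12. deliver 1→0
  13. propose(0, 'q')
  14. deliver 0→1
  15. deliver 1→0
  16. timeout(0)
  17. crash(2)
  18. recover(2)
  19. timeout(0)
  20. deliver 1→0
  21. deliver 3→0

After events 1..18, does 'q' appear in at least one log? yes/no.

[1] propose(0,'x') → N0(coor t1 [-])
[2] deliver 0→1 → N1(part t1 [-])
[3] deliver 1→0 → ∅
[4] deliver 0→3 → N3(part t1 [-])
[5] deliver 3→0 → ∅
[6] deliver 0→2 → N2(part t1 [-])
[7] deliver 2→0 → N0(coor t1 [x])
[8] deliver 0→3 → N3(part t1 [x])
[9] deliver 0→2 → N2(part t1 [x])
[10] deliver 3→0 → ∅
[11] deliver 1→3 → ∅
[12] deliver 1→0 → ∅
[13] propose(0,'q') → N0(coor t2 [x])
[14] deliver 0→1 → N1(part t1 [x])
[15] deliver 1→0 → ∅
[16] timeout(0) → N0(coor t3 [x])
[17] crash(2) → N2(✗part t1 [x])
[18] recover(2) → N2(part t1 [x])

no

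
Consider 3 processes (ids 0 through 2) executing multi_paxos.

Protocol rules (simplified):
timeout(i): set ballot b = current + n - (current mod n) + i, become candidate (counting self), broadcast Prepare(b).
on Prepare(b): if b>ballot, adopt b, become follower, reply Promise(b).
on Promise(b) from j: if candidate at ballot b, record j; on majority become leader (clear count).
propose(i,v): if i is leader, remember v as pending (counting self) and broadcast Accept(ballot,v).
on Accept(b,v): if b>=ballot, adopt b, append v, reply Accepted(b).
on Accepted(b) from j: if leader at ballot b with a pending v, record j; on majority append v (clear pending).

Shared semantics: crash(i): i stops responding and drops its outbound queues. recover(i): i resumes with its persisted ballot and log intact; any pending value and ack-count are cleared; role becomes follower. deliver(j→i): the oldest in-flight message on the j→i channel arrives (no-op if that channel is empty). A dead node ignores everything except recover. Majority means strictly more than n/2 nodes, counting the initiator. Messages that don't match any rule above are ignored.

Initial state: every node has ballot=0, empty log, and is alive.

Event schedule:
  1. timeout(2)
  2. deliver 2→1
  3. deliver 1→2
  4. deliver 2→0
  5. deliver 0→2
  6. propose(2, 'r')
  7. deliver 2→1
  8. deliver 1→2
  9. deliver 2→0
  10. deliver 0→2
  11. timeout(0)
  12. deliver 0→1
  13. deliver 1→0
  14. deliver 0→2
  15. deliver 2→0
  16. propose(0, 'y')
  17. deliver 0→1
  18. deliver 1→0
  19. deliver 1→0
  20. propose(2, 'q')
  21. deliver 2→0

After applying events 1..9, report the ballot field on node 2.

5

e1 timeout(2): 2[cand,b=5,-]
e2 deliver 2→1: 1[foll,b=5,-]
e3 deliver 1→2: 2[lead,b=5,-]
e4 deliver 2→0: 0[foll,b=5,-]
e5 deliver 0→2: ·
e6 propose(2,'r'): ·
e7 deliver 2→1: 1[foll,b=5,r]
e8 deliver 1→2: 2[lead,b=5,r]
e9 deliver 2→0: 0[foll,b=5,r]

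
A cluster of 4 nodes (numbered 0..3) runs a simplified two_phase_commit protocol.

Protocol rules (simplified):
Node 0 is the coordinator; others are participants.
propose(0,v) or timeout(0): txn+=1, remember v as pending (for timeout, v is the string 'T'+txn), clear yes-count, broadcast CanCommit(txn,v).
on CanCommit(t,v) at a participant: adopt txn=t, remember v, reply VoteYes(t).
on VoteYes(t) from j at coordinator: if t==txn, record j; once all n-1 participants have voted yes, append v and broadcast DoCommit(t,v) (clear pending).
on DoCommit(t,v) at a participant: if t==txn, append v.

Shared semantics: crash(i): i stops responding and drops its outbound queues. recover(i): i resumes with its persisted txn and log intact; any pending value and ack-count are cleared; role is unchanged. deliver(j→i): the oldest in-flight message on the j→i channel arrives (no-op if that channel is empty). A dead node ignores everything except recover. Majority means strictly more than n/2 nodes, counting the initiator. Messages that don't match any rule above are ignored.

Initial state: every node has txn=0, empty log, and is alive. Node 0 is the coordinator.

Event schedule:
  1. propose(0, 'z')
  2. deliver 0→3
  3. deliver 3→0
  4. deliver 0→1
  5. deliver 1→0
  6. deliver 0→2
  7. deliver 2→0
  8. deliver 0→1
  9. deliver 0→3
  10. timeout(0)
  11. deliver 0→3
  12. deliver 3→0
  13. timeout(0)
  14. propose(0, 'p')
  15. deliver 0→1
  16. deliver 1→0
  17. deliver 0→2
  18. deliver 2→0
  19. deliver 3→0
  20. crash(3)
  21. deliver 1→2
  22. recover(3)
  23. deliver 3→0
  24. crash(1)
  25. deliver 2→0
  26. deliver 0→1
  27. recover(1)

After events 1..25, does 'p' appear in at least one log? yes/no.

no

e1 propose(0,'z'): 0[coor,t=1,-]
e2 deliver 0→3: 3[part,t=1,-]
e3 deliver 3→0: ·
e4 deliver 0→1: 1[part,t=1,-]
e5 deliver 1→0: ·
e6 deliver 0→2: 2[part,t=1,-]
e7 deliver 2→0: 0[coor,t=1,z]
e8 deliver 0→1: 1[part,t=1,z]
e9 deliver 0→3: 3[part,t=1,z]
e10 timeout(0): 0[coor,t=2,z]
e11 deliver 0→3: 3[part,t=2,z]
e12 deliver 3→0: ·
e13 timeout(0): 0[coor,t=3,z]
e14 propose(0,'p'): 0[coor,t=4,z]
e15 deliver 0→1: 1[part,t=2,z]
e16 deliver 1→0: ·
e17 deliver 0→2: 2[part,t=1,z]
e18 deliver 2→0: ·
e19 deliver 3→0: ·
e20 crash(3): 3[✗part,t=2,z]
e21 deliver 1→2: ·
e22 recover(3): 3[part,t=2,z]
e23 deliver 3→0: ·
e24 crash(1): 1[✗part,t=2,z]
e25 deliver 2→0: ·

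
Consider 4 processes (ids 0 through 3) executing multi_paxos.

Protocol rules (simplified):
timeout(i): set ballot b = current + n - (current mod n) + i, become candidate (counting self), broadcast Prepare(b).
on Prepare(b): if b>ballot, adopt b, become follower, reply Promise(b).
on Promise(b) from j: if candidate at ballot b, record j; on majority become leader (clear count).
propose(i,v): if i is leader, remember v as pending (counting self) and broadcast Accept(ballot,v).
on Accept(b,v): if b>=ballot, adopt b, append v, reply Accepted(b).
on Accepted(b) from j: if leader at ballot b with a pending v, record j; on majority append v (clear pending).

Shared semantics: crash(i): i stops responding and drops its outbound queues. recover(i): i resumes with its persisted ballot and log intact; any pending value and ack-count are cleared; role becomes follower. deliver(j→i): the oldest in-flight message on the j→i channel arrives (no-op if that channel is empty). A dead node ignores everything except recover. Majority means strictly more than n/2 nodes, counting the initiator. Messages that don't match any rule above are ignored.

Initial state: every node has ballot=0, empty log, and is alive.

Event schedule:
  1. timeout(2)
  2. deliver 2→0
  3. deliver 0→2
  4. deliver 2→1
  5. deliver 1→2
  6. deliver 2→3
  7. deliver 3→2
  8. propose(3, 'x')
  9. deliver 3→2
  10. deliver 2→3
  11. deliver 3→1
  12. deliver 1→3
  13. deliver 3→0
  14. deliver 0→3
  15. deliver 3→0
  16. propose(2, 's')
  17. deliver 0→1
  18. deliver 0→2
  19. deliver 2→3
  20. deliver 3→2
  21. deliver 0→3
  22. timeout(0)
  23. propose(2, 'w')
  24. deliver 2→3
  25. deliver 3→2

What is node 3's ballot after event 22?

6

e1 timeout(2): 2[cand,b=6,-]
e2 deliver 2→0: 0[foll,b=6,-]
e3 deliver 0→2: ·
e4 deliver 2→1: 1[foll,b=6,-]
e5 deliver 1→2: 2[lead,b=6,-]
e6 deliver 2→3: 3[foll,b=6,-]
e7 deliver 3→2: ·
e8 propose(3,'x'): ·
e9 deliver 3→2: ·
e10 deliver 2→3: ·
e11 deliver 3→1: ·
e12 deliver 1→3: ·
e13 deliver 3→0: ·
e14 deliver 0→3: ·
e15 deliver 3→0: ·
e16 propose(2,'s'): ·
e17 deliver 0→1: ·
e18 deliver 0→2: ·
e19 deliver 2→3: 3[foll,b=6,s]
e20 deliver 3→2: ·
e21 deliver 0→3: ·
e22 timeout(0): 0[cand,b=8,-]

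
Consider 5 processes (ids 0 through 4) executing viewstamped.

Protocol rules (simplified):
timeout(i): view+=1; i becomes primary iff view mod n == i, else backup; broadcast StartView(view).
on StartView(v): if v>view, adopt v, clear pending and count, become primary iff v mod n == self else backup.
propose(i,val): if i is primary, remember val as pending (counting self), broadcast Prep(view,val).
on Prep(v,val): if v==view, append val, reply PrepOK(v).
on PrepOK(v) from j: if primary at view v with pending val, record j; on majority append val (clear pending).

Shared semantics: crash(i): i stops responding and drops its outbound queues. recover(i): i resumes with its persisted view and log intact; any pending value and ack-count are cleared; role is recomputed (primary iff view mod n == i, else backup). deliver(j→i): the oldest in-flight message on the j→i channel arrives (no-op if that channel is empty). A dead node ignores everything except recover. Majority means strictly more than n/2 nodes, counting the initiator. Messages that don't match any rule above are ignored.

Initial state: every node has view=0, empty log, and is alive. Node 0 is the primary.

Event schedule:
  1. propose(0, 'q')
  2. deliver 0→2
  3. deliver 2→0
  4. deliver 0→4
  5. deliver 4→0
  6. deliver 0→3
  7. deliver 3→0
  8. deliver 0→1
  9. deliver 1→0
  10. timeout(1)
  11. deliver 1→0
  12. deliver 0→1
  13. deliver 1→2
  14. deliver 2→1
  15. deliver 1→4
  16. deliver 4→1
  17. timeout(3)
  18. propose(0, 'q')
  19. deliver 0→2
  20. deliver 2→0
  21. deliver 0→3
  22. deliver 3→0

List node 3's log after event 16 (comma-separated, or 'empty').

q

[1] propose(0,'q') → ∅
[2] deliver 0→2 → N2(back v0 [q])
[3] deliver 2→0 → ∅
[4] deliver 0→4 → N4(back v0 [q])
[5] deliver 4→0 → N0(prim v0 [q])
[6] deliver 0→3 → N3(back v0 [q])
[7] deliver 3→0 → ∅
[8] deliver 0→1 → N1(back v0 [q])
[9] deliver 1→0 → ∅
[10] timeout(1) → N1(prim v1 [q])
[11] deliver 1→0 → N0(back v1 [q])
[12] deliver 0→1 → ∅
[13] deliver 1→2 → N2(back v1 [q])
[14] deliver 2→1 → ∅
[15] deliver 1→4 → N4(back v1 [q])
[16] deliver 4→1 → ∅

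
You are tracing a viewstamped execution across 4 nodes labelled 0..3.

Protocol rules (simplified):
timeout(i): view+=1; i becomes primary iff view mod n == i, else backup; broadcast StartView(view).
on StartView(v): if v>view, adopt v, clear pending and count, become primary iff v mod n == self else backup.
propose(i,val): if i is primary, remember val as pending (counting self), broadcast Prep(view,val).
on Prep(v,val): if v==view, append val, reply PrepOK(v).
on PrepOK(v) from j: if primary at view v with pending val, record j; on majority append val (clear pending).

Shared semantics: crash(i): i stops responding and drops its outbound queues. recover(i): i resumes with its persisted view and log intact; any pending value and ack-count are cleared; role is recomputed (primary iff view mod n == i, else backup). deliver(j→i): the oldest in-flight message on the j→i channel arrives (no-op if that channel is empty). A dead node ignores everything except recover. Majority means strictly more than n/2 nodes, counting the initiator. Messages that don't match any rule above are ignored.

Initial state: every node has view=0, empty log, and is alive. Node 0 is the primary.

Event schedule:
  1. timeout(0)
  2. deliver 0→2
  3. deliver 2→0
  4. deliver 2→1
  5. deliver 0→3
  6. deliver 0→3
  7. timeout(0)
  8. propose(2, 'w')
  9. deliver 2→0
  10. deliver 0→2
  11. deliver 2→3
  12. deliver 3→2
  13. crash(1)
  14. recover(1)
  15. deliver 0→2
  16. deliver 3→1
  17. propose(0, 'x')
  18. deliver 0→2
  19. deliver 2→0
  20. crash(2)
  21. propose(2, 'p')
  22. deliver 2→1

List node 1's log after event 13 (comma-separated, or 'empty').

empty

[1] timeout(0) → N0(back v1 [-])
[2] deliver 0→2 → N2(back v1 [-])
[3] deliver 2→0 → ∅
[4] deliver 2→1 → ∅
[5] deliver 0→3 → N3(back v1 [-])
[6] deliver 0→3 → ∅
[7] timeout(0) → N0(back v2 [-])
[8] propose(2,'w') → ∅
[9] deliver 2→0 → ∅
[10] deliver 0→2 → N2(prim v2 [-])
[11] deliver 2→3 → ∅
[12] deliver 3→2 → ∅
[13] crash(1) → N1(✗back v0 [-])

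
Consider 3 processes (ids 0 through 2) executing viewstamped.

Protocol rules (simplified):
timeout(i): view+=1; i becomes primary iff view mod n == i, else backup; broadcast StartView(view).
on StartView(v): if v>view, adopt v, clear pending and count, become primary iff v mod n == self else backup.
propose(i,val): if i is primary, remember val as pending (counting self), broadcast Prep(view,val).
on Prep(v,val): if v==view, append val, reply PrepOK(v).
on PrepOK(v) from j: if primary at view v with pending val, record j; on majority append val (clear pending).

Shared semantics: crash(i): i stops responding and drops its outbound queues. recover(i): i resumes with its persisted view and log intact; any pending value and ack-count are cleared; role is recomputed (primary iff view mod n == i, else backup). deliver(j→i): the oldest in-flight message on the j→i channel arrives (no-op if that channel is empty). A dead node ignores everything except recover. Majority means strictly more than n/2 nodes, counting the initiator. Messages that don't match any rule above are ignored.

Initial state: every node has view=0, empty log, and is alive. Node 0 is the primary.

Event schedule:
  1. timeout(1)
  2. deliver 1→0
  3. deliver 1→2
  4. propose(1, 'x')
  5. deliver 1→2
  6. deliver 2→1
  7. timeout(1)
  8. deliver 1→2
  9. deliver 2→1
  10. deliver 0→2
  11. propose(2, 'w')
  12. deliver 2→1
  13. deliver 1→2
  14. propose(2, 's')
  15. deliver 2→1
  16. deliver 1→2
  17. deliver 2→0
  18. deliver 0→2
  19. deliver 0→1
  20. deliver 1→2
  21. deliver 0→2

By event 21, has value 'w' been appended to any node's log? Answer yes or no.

e1 timeout(1): 1[prim,v=1,-]
e2 deliver 1→0: 0[back,v=1,-]
e3 deliver 1→2: 2[back,v=1,-]
e4 propose(1,'x'): ·
e5 deliver 1→2: 2[back,v=1,x]
e6 deliver 2→1: 1[prim,v=1,x]
e7 timeout(1): 1[back,v=2,x]
e8 deliver 1→2: 2[prim,v=2,x]
e9 deliver 2→1: ·
e10 deliver 0→2: ·
e11 propose(2,'w'): ·
e12 deliver 2→1: 1[back,v=2,x,w]
e13 deliver 1→2: 2[prim,v=2,x,w]
e14 propose(2,'s'): ·
e15 deliver 2→1: 1[back,v=2,x,w,s]
e16 deliver 1→2: 2[prim,v=2,x,w,s]
e17 deliver 2→0: ·
e18 deliver 0→2: ·
e19 deliver 0→1: ·
e20 deliver 1→2: ·
e21 deliver 0→2: ·

yes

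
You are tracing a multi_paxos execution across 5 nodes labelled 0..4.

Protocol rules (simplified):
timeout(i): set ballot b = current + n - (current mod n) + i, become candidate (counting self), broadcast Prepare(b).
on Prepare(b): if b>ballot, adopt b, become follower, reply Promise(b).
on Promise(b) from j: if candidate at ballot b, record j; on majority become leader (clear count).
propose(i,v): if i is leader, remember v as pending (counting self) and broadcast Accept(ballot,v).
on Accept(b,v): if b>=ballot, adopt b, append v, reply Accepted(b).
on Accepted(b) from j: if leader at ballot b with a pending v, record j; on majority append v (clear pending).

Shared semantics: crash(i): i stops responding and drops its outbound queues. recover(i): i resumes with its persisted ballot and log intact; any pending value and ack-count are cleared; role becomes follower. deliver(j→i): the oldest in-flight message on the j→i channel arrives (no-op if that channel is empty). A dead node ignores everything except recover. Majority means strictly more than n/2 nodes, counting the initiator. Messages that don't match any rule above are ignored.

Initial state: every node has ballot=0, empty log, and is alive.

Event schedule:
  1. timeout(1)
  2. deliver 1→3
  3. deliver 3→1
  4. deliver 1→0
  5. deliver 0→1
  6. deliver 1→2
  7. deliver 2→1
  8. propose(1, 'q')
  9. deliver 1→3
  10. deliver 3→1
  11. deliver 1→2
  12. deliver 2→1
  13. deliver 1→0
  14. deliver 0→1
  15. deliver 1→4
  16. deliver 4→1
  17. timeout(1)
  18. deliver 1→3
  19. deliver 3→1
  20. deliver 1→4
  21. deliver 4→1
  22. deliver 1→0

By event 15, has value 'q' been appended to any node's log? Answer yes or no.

e1 timeout(1): 1[cand,b=6,-]
e2 deliver 1→3: 3[foll,b=6,-]
e3 deliver 3→1: ·
e4 deliver 1→0: 0[foll,b=6,-]
e5 deliver 0→1: 1[lead,b=6,-]
e6 deliver 1→2: 2[foll,b=6,-]
e7 deliver 2→1: ·
e8 propose(1,'q'): ·
e9 deliver 1→3: 3[foll,b=6,q]
e10 deliver 3→1: ·
e11 deliver 1→2: 2[foll,b=6,q]
e12 deliver 2→1: 1[lead,b=6,q]
e13 deliver 1→0: 0[foll,b=6,q]
e14 deliver 0→1: ·
e15 deliver 1→4: 4[foll,b=6,-]

yes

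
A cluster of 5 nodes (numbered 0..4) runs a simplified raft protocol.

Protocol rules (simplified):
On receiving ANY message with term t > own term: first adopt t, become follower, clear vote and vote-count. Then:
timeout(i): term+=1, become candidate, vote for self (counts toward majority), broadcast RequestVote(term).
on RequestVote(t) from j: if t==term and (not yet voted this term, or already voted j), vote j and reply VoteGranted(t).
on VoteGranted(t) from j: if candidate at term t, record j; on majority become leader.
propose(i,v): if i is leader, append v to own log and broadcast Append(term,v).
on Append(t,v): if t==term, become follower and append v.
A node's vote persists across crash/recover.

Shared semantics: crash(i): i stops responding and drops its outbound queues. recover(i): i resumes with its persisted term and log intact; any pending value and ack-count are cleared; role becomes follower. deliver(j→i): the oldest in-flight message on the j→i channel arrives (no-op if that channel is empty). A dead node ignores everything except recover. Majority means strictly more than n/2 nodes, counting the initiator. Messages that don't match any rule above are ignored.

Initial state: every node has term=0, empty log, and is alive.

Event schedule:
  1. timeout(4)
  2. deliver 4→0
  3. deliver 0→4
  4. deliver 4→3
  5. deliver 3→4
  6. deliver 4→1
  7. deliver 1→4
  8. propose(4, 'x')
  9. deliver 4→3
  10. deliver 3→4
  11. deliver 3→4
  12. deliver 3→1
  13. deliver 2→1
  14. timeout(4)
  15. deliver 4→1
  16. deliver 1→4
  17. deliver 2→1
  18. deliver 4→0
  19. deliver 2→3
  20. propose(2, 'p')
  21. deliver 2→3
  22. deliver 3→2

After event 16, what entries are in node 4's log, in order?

x

[1] timeout(4) → N4(cand t1 [-])
[2] deliver 4→0 → N0(foll t1 [-])
[3] deliver 0→4 → ∅
[4] deliver 4→3 → N3(foll t1 [-])
[5] deliver 3→4 → N4(lead t1 [-])
[6] deliver 4→1 → N1(foll t1 [-])
[7] deliver 1→4 → ∅
[8] propose(4,'x') → N4(lead t1 [x])
[9] deliver 4→3 → N3(foll t1 [x])
[10] deliver 3→4 → ∅
[11] deliver 3→4 → ∅
[12] deliver 3→1 → ∅
[13] deliver 2→1 → ∅
[14] timeout(4) → N4(cand t2 [x])
[15] deliver 4→1 → N1(foll t1 [x])
[16] deliver 1→4 → ∅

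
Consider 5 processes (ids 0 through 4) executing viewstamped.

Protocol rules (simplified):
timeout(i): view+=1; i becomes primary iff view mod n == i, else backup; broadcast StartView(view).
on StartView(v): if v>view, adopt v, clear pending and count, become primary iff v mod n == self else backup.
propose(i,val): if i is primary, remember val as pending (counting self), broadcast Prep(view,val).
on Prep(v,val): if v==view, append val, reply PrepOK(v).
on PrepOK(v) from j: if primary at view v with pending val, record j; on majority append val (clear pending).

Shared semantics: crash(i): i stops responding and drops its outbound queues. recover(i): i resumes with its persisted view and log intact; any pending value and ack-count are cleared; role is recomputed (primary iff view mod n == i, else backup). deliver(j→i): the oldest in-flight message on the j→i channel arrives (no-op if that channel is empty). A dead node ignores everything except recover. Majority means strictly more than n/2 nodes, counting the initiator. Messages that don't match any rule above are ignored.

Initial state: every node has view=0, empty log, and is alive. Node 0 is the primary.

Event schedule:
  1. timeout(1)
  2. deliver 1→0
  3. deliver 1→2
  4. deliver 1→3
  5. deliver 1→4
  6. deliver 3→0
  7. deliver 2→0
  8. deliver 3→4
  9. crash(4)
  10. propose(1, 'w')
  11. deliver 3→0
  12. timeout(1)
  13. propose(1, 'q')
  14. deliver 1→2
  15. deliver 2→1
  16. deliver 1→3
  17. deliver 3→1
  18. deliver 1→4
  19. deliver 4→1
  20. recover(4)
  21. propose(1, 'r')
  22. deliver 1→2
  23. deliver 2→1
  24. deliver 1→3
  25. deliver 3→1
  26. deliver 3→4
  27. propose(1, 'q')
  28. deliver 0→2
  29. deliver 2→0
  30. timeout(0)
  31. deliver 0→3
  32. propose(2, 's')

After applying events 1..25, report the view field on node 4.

1

e1 timeout(1): 1[prim,v=1,-]
e2 deliver 1→0: 0[back,v=1,-]
e3 deliver 1→2: 2[back,v=1,-]
e4 deliver 1→3: 3[back,v=1,-]
e5 deliver 1→4: 4[back,v=1,-]
e6 deliver 3→0: ·
e7 deliver 2→0: ·
e8 deliver 3→4: ·
e9 crash(4): 4[✗back,v=1,-]
e10 propose(1,'w'): ·
e11 deliver 3→0: ·
e12 timeout(1): 1[back,v=2,-]
e13 propose(1,'q'): ·
e14 deliver 1→2: 2[back,v=1,w]
e15 deliver 2→1: ·
e16 deliver 1→3: 3[back,v=1,w]
e17 deliver 3→1: ·
e18 deliver 1→4: ·
e19 deliver 4→1: ·
e20 recover(4): 4[back,v=1,-]
e21 propose(1,'r'): ·
e22 deliver 1→2: 2[prim,v=2,w]
e23 deliver 2→1: ·
e24 deliver 1→3: 3[back,v=2,w]
e25 deliver 3→1: ·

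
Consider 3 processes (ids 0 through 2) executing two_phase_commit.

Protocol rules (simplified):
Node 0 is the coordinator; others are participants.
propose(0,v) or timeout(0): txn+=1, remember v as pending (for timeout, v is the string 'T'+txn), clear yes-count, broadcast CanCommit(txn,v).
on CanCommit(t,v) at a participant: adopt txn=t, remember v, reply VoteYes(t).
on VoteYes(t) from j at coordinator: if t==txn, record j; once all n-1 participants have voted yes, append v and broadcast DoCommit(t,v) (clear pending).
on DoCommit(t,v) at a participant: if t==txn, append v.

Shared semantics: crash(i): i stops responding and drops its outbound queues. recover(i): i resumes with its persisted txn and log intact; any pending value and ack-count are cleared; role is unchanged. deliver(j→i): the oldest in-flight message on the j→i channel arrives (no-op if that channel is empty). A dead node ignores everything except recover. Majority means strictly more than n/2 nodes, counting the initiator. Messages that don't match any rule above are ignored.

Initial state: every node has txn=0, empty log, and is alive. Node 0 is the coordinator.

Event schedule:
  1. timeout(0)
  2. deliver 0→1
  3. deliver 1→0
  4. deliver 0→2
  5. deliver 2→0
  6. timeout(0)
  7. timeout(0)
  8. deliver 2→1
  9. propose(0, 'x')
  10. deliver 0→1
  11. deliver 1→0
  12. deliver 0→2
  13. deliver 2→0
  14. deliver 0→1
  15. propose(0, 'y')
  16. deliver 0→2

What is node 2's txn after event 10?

e1 timeout(0): 0[coor,t=1,-]
e2 deliver 0→1: 1[part,t=1,-]
e3 deliver 1→0: ·
e4 deliver 0→2: 2[part,t=1,-]
e5 deliver 2→0: 0[coor,t=1,T1]
e6 timeout(0): 0[coor,t=2,T1]
e7 timeout(0): 0[coor,t=3,T1]
e8 deliver 2→1: ·
e9 propose(0,'x'): 0[coor,t=4,T1]
e10 deliver 0→1: 1[part,t=1,T1]

1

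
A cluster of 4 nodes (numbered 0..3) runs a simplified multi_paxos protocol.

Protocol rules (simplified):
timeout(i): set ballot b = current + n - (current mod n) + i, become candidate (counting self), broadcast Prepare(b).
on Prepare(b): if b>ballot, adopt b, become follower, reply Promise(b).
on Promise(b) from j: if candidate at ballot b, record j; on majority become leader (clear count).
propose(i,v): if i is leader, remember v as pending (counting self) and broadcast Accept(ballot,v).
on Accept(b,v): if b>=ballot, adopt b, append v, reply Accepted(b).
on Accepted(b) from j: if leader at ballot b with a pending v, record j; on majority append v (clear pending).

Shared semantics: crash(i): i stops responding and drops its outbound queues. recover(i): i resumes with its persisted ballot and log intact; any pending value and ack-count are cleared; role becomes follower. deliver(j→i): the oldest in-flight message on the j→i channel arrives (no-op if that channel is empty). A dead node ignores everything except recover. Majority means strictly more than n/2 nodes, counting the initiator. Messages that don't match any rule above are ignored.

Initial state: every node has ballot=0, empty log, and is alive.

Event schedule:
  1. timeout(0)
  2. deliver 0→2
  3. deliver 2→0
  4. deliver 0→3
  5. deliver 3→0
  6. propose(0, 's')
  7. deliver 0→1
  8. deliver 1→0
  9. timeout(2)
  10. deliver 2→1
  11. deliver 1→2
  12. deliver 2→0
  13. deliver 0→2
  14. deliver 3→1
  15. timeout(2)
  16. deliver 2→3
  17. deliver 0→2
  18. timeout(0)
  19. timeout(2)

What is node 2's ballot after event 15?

e1 timeout(0): 0[cand,b=4,-]
e2 deliver 0→2: 2[foll,b=4,-]
e3 deliver 2→0: ·
e4 deliver 0→3: 3[foll,b=4,-]
e5 deliver 3→0: 0[lead,b=4,-]
e6 propose(0,'s'): ·
e7 deliver 0→1: 1[foll,b=4,-]
e8 deliver 1→0: ·
e9 timeout(2): 2[cand,b=10,-]
e10 deliver 2→1: 1[foll,b=10,-]
e11 deliver 1→2: ·
e12 deliver 2→0: 0[foll,b=10,-]
e13 deliver 0→2: ·
e14 deliver 3→1: ·
e15 timeout(2): 2[cand,b=14,-]

14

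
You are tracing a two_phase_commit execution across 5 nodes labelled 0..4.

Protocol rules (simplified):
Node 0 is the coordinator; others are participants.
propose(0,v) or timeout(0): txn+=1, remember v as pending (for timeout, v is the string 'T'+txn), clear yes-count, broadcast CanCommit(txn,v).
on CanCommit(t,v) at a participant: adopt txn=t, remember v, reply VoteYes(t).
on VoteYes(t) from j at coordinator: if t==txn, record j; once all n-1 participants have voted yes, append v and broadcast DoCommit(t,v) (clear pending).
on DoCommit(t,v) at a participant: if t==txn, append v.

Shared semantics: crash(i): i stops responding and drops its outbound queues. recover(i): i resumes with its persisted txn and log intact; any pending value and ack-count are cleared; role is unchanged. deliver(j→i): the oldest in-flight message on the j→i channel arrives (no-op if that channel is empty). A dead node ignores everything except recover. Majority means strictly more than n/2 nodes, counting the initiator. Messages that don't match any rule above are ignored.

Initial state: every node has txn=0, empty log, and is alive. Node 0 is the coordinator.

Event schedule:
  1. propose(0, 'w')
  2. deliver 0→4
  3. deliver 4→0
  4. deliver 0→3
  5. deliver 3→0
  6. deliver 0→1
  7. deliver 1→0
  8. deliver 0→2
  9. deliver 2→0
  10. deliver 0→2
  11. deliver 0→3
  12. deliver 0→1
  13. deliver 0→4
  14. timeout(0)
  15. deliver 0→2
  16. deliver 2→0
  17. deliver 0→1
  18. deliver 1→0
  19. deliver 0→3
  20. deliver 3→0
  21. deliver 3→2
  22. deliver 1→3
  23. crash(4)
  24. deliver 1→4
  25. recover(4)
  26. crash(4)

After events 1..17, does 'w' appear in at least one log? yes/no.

yes

e1 propose(0,'w'): 0[coor,t=1,-]
e2 deliver 0→4: 4[part,t=1,-]
e3 deliver 4→0: ·
e4 deliver 0→3: 3[part,t=1,-]
e5 deliver 3→0: ·
e6 deliver 0→1: 1[part,t=1,-]
e7 deliver 1→0: ·
e8 deliver 0→2: 2[part,t=1,-]
e9 deliver 2→0: 0[coor,t=1,w]
e10 deliver 0→2: 2[part,t=1,w]
e11 deliver 0→3: 3[part,t=1,w]
e12 deliver 0→1: 1[part,t=1,w]
e13 deliver 0→4: 4[part,t=1,w]
e14 timeout(0): 0[coor,t=2,w]
e15 deliver 0→2: 2[part,t=2,w]
e16 deliver 2→0: ·
e17 deliver 0→1: 1[part,t=2,w]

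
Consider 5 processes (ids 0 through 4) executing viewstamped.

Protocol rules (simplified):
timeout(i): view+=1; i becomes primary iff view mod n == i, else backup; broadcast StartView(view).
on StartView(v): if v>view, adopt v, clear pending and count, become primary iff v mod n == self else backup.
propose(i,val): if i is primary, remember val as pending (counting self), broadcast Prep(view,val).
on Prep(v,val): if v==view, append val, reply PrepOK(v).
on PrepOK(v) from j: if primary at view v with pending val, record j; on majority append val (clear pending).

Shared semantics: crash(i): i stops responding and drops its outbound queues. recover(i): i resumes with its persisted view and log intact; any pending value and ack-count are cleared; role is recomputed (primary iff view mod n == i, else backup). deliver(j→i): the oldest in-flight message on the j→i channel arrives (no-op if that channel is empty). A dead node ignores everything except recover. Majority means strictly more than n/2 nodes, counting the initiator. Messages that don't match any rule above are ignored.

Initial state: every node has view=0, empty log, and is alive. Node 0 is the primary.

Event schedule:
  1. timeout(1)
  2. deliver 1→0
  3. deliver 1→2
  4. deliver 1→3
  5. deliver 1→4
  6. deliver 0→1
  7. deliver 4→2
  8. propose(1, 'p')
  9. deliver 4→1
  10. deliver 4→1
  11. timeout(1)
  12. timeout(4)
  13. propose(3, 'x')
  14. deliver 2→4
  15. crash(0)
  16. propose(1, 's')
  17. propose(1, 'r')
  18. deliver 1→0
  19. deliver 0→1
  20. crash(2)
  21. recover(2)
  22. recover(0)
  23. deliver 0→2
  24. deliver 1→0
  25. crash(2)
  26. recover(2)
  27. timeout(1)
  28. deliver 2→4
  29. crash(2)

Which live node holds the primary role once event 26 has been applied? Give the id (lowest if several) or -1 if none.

[1] timeout(1) → N1(prim v1 [-])
[2] deliver 1→0 → N0(back v1 [-])
[3] deliver 1→2 → N2(back v1 [-])
[4] deliver 1→3 → N3(back v1 [-])
[5] deliver 1→4 → N4(back v1 [-])
[6] deliver 0→1 → ∅
[7] deliver 4→2 → ∅
[8] propose(1,'p') → ∅
[9] deliver 4→1 → ∅
[10] deliver 4→1 → ∅
[11] timeout(1) → N1(back v2 [-])
[12] timeout(4) → N4(back v2 [-])
[13] propose(3,'x') → ∅
[14] deliver 2→4 → ∅
[15] crash(0) → N0(✗back v1 [-])
[16] propose(1,'s') → ∅
[17] propose(1,'r') → ∅
[18] deliver 1→0 → ∅
[19] deliver 0→1 → ∅
[20] crash(2) → N2(✗back v1 [-])
[21] recover(2) → N2(back v1 [-])
[22] recover(0) → N0(back v1 [-])
[23] deliver 0→2 → ∅
[24] deliver 1→0 → N0(back v1 [p])
[25] crash(2) → N2(✗back v1 [-])
[26] recover(2) → N2(back v1 [-])

-1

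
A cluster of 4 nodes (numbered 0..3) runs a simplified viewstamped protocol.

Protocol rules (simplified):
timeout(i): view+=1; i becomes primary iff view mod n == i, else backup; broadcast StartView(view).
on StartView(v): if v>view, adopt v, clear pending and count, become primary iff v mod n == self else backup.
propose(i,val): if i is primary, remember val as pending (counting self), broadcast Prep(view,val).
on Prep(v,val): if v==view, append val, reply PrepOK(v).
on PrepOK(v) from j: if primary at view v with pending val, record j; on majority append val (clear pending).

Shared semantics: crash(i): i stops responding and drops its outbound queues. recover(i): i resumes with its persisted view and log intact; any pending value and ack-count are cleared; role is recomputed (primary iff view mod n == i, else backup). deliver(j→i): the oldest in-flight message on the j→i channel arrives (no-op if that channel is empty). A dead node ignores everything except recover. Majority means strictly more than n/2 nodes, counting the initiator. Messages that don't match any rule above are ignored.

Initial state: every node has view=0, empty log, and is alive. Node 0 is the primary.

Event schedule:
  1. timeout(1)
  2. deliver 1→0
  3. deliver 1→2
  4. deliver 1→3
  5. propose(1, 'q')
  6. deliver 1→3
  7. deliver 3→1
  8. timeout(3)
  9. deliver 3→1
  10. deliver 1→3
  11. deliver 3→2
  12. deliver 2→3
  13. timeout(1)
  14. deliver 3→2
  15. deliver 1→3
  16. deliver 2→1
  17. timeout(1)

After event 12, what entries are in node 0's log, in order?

empty

step 1 timeout(1): 1={prim,v=1,log=-}
step 2 deliver 1→0: 0={back,v=1,log=-}
step 3 deliver 1→2: 2={back,v=1,log=-}
step 4 deliver 1→3: 3={back,v=1,log=-}
step 5 propose(1,'q'): —
step 6 deliver 1→3: 3={back,v=1,log=q}
step 7 deliver 3→1: —
step 8 timeout(3): 3={back,v=2,log=q}
step 9 deliver 3→1: 1={back,v=2,log=-}
step 10 deliver 1→3: —
step 11 deliver 3→2: 2={prim,v=2,log=-}
step 12 deliver 2→3: —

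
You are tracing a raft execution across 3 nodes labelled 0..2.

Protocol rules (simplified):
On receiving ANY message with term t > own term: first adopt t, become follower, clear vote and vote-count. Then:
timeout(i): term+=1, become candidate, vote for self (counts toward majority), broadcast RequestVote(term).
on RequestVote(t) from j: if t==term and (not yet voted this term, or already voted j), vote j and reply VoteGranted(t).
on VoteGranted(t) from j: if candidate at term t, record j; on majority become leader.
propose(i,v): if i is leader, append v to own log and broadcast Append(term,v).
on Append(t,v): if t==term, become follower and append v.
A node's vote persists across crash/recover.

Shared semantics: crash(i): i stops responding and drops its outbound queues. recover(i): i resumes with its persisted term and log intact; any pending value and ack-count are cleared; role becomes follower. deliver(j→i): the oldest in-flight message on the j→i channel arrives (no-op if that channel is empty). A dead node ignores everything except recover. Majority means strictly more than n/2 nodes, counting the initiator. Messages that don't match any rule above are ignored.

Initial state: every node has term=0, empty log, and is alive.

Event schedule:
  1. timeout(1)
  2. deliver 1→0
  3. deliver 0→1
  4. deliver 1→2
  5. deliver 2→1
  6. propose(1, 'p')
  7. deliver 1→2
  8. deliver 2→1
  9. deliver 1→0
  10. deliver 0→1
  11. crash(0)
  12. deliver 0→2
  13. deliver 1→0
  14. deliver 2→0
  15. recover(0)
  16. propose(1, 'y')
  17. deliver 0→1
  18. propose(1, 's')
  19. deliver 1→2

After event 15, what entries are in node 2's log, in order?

[1] timeout(1) → N1(cand t1 [-])
[2] deliver 1→0 → N0(foll t1 [-])
[3] deliver 0→1 → N1(lead t1 [-])
[4] deliver 1→2 → N2(foll t1 [-])
[5] deliver 2→1 → ∅
[6] propose(1,'p') → N1(lead t1 [p])
[7] deliver 1→2 → N2(foll t1 [p])
[8] deliver 2→1 → ∅
[9] deliver 1→0 → N0(foll t1 [p])
[10] deliver 0→1 → ∅
[11] crash(0) → N0(✗foll t1 [p])
[12] deliver 0→2 → ∅
[13] deliver 1→0 → ∅
[14] deliver 2→0 → ∅
[15] recover(0) → N0(foll t1 [p])

p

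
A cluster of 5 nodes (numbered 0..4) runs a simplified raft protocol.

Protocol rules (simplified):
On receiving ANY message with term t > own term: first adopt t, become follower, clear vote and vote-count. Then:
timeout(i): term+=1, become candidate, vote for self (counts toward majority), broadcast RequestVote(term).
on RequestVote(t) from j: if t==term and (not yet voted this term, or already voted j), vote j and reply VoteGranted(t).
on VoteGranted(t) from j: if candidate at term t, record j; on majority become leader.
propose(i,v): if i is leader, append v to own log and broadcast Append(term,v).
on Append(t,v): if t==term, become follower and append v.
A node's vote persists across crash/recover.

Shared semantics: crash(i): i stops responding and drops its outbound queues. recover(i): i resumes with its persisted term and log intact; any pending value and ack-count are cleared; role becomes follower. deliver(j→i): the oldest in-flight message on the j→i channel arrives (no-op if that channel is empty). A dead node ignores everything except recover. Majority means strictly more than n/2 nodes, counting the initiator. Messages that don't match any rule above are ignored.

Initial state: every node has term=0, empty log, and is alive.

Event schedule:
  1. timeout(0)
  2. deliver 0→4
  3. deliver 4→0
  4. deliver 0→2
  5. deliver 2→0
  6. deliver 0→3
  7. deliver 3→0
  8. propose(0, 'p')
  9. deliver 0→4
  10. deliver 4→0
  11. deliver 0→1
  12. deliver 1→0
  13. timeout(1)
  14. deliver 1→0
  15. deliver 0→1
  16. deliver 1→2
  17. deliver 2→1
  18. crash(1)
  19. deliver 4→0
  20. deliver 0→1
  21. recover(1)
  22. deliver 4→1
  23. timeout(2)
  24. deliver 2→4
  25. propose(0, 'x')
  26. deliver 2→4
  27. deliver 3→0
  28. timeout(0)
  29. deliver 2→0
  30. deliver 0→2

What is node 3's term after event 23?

1. timeout(0):  <0:cand t1 ->
2. deliver 0→4:  <4:foll t1 ->
3. deliver 4→0:  nop
4. deliver 0→2:  <2:foll t1 ->
5. deliver 2→0:  <0:lead t1 ->
6. deliver 0→3:  <3:foll t1 ->
7. deliver 3→0:  nop
8. propose(0,'p'):  <0:lead t1 p>
9. deliver 0→4:  <4:foll t1 p>
10. deliver 4→0:  nop
11. deliver 0→1:  <1:foll t1 ->
12. deliver 1→0:  nop
13. timeout(1):  <1:cand t2 ->
14. deliver 1→0:  <0:foll t2 p>
15. deliver 0→1:  nop
16. deliver 1→2:  <2:foll t2 ->
17. deliver 2→1:  nop
18. crash(1):  <1:✗cand t2 ->
19. deliver 4→0:  nop
20. deliver 0→1:  nop
21. recover(1):  <1:foll t2 ->
22. deliver 4→1:  nop
23. timeout(2):  <2:cand t3 ->

1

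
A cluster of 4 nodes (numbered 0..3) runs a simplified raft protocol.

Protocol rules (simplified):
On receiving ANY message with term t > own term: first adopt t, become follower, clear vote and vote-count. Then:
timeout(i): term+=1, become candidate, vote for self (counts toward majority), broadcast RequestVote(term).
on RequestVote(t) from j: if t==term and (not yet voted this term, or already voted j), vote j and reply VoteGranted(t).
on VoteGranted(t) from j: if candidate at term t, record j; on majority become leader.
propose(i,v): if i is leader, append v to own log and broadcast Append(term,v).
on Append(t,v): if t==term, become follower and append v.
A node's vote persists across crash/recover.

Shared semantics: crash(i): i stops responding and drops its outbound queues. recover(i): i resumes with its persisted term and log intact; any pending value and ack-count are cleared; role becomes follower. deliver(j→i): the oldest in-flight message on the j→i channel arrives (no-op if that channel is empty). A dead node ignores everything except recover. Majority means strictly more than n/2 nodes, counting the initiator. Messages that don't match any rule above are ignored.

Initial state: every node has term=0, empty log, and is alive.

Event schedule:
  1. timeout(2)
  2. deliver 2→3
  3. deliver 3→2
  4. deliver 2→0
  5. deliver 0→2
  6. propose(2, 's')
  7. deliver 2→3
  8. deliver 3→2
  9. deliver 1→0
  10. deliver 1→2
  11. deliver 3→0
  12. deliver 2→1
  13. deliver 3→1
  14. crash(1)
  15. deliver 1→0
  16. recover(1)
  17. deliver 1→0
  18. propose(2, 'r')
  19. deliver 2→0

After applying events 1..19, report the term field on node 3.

step 1 timeout(2): 2={cand,t=1,log=-}
step 2 deliver 2→3: 3={foll,t=1,log=-}
step 3 deliver 3→2: —
step 4 deliver 2→0: 0={foll,t=1,log=-}
step 5 deliver 0→2: 2={lead,t=1,log=-}
step 6 propose(2,'s'): 2={lead,t=1,log=s}
step 7 deliver 2→3: 3={foll,t=1,log=s}
step 8 deliver 3→2: —
step 9 deliver 1→0: —
step 10 deliver 1→2: —
step 11 deliver 3→0: —
step 12 deliver 2→1: 1={foll,t=1,log=-}
step 13 deliver 3→1: —
step 14 crash(1): 1={✗foll,t=1,log=-}
step 15 deliver 1→0: —
step 16 recover(1): 1={foll,t=1,log=-}
step 17 deliver 1→0: —
step 18 propose(2,'r'): 2={lead,t=1,log=s,r}
step 19 deliver 2→0: 0={foll,t=1,log=s}

1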